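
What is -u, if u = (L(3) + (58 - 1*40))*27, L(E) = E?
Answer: -567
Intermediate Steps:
u = 567 (u = (3 + (58 - 1*40))*27 = (3 + (58 - 40))*27 = (3 + 18)*27 = 21*27 = 567)
-u = -1*567 = -567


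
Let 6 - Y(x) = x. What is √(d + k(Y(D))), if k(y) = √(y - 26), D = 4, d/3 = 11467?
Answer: √(34401 + 2*I*√6) ≈ 185.48 + 0.013*I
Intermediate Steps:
d = 34401 (d = 3*11467 = 34401)
Y(x) = 6 - x
k(y) = √(-26 + y)
√(d + k(Y(D))) = √(34401 + √(-26 + (6 - 1*4))) = √(34401 + √(-26 + (6 - 4))) = √(34401 + √(-26 + 2)) = √(34401 + √(-24)) = √(34401 + 2*I*√6)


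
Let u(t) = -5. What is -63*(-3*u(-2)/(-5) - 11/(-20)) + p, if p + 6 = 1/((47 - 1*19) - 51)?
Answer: 68221/460 ≈ 148.31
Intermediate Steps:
p = -139/23 (p = -6 + 1/((47 - 1*19) - 51) = -6 + 1/((47 - 19) - 51) = -6 + 1/(28 - 51) = -6 + 1/(-23) = -6 - 1/23 = -139/23 ≈ -6.0435)
-63*(-3*u(-2)/(-5) - 11/(-20)) + p = -63*(-3*(-5)/(-5) - 11/(-20)) - 139/23 = -63*(15*(-⅕) - 11*(-1/20)) - 139/23 = -63*(-3 + 11/20) - 139/23 = -63*(-49/20) - 139/23 = 3087/20 - 139/23 = 68221/460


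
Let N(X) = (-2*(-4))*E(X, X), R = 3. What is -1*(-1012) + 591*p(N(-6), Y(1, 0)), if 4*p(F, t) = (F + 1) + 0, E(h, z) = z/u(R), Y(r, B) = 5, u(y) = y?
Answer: -4817/4 ≈ -1204.3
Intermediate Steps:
E(h, z) = z/3
N(X) = 8*X/3 (N(X) = (-2*(-4))*(X/3) = 8*(X/3) = 8*X/3)
p(F, t) = ¼ + F/4 (p(F, t) = ((F + 1) + 0)/4 = ((1 + F) + 0)/4 = (1 + F)/4 = ¼ + F/4)
-1*(-1012) + 591*p(N(-6), Y(1, 0)) = -1*(-1012) + 591*(¼ + ((8/3)*(-6))/4) = 1012 + 591*(¼ + (¼)*(-16)) = 1012 + 591*(¼ - 4) = 1012 + 591*(-15/4) = 1012 - 8865/4 = -4817/4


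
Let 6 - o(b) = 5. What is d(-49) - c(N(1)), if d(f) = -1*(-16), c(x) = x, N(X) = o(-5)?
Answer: 15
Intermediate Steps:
o(b) = 1 (o(b) = 6 - 1*5 = 6 - 5 = 1)
N(X) = 1
d(f) = 16
d(-49) - c(N(1)) = 16 - 1*1 = 16 - 1 = 15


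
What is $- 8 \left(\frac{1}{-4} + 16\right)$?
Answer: $-126$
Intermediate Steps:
$- 8 \left(\frac{1}{-4} + 16\right) = - 8 \left(- \frac{1}{4} + 16\right) = \left(-8\right) \frac{63}{4} = -126$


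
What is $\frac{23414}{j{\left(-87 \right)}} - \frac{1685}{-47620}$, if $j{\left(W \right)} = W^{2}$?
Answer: $\frac{225545689}{72087156} \approx 3.1288$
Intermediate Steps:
$\frac{23414}{j{\left(-87 \right)}} - \frac{1685}{-47620} = \frac{23414}{\left(-87\right)^{2}} - \frac{1685}{-47620} = \frac{23414}{7569} - - \frac{337}{9524} = 23414 \cdot \frac{1}{7569} + \frac{337}{9524} = \frac{23414}{7569} + \frac{337}{9524} = \frac{225545689}{72087156}$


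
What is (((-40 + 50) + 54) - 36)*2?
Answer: 56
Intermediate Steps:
(((-40 + 50) + 54) - 36)*2 = ((10 + 54) - 36)*2 = (64 - 36)*2 = 28*2 = 56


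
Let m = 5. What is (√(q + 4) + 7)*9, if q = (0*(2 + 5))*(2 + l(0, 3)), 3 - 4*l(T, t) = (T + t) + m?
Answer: 81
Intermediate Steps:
l(T, t) = -½ - T/4 - t/4 (l(T, t) = ¾ - ((T + t) + 5)/4 = ¾ - (5 + T + t)/4 = ¾ + (-5/4 - T/4 - t/4) = -½ - T/4 - t/4)
q = 0 (q = (0*(2 + 5))*(2 + (-½ - ¼*0 - ¼*3)) = (0*7)*(2 + (-½ + 0 - ¾)) = 0*(2 - 5/4) = 0*(¾) = 0)
(√(q + 4) + 7)*9 = (√(0 + 4) + 7)*9 = (√4 + 7)*9 = (2 + 7)*9 = 9*9 = 81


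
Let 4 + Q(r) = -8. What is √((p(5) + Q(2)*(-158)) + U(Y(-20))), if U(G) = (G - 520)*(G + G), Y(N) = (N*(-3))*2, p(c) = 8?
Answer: 4*I*√5881 ≈ 306.75*I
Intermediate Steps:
Y(N) = -6*N (Y(N) = -3*N*2 = -6*N)
Q(r) = -12 (Q(r) = -4 - 8 = -12)
U(G) = 2*G*(-520 + G) (U(G) = (-520 + G)*(2*G) = 2*G*(-520 + G))
√((p(5) + Q(2)*(-158)) + U(Y(-20))) = √((8 - 12*(-158)) + 2*(-6*(-20))*(-520 - 6*(-20))) = √((8 + 1896) + 2*120*(-520 + 120)) = √(1904 + 2*120*(-400)) = √(1904 - 96000) = √(-94096) = 4*I*√5881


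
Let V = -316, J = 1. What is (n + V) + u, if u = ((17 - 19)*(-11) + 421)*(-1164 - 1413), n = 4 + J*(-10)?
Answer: -1141933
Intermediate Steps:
n = -6 (n = 4 + 1*(-10) = 4 - 10 = -6)
u = -1141611 (u = (-2*(-11) + 421)*(-2577) = (22 + 421)*(-2577) = 443*(-2577) = -1141611)
(n + V) + u = (-6 - 316) - 1141611 = -322 - 1141611 = -1141933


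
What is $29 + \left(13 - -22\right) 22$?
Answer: $799$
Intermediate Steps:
$29 + \left(13 - -22\right) 22 = 29 + \left(13 + 22\right) 22 = 29 + 35 \cdot 22 = 29 + 770 = 799$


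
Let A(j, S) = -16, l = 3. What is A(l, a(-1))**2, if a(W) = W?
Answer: 256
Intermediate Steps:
A(l, a(-1))**2 = (-16)**2 = 256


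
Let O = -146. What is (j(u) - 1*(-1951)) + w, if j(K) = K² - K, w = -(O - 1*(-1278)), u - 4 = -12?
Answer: 891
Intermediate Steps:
u = -8 (u = 4 - 12 = -8)
w = -1132 (w = -(-146 - 1*(-1278)) = -(-146 + 1278) = -1*1132 = -1132)
(j(u) - 1*(-1951)) + w = (-8*(-1 - 8) - 1*(-1951)) - 1132 = (-8*(-9) + 1951) - 1132 = (72 + 1951) - 1132 = 2023 - 1132 = 891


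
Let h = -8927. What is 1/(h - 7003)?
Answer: -1/15930 ≈ -6.2775e-5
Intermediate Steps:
1/(h - 7003) = 1/(-8927 - 7003) = 1/(-15930) = -1/15930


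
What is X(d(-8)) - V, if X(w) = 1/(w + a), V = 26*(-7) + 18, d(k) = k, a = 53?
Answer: 7381/45 ≈ 164.02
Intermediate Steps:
V = -164 (V = -182 + 18 = -164)
X(w) = 1/(53 + w) (X(w) = 1/(w + 53) = 1/(53 + w))
X(d(-8)) - V = 1/(53 - 8) - 1*(-164) = 1/45 + 164 = 7381/45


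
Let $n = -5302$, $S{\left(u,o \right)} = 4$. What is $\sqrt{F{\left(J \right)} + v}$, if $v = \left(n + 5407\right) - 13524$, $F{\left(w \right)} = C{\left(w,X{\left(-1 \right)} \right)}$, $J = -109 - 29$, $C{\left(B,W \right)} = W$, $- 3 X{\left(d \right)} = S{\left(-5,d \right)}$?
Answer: $\frac{i \sqrt{120783}}{3} \approx 115.85 i$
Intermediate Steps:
$X{\left(d \right)} = - \frac{4}{3}$ ($X{\left(d \right)} = \left(- \frac{1}{3}\right) 4 = - \frac{4}{3}$)
$J = -138$
$F{\left(w \right)} = - \frac{4}{3}$
$v = -13419$ ($v = \left(-5302 + 5407\right) - 13524 = 105 - 13524 = -13419$)
$\sqrt{F{\left(J \right)} + v} = \sqrt{- \frac{4}{3} - 13419} = \sqrt{- \frac{40261}{3}} = \frac{i \sqrt{120783}}{3}$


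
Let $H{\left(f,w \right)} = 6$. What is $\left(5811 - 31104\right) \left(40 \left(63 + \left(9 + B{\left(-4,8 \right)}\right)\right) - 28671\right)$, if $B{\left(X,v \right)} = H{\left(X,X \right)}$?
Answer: $646261443$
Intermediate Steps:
$B{\left(X,v \right)} = 6$
$\left(5811 - 31104\right) \left(40 \left(63 + \left(9 + B{\left(-4,8 \right)}\right)\right) - 28671\right) = \left(5811 - 31104\right) \left(40 \left(63 + \left(9 + 6\right)\right) - 28671\right) = - 25293 \left(40 \left(63 + 15\right) - 28671\right) = - 25293 \left(40 \cdot 78 - 28671\right) = - 25293 \left(3120 - 28671\right) = \left(-25293\right) \left(-25551\right) = 646261443$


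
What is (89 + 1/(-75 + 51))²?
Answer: 4558225/576 ≈ 7913.6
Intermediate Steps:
(89 + 1/(-75 + 51))² = (89 + 1/(-24))² = (89 - 1/24)² = (2135/24)² = 4558225/576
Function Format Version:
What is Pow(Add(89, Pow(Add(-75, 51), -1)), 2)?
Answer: Rational(4558225, 576) ≈ 7913.6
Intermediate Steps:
Pow(Add(89, Pow(Add(-75, 51), -1)), 2) = Pow(Add(89, Pow(-24, -1)), 2) = Pow(Add(89, Rational(-1, 24)), 2) = Pow(Rational(2135, 24), 2) = Rational(4558225, 576)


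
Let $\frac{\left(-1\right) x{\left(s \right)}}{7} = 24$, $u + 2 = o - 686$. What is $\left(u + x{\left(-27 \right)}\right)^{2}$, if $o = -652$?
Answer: $2274064$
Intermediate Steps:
$u = -1340$ ($u = -2 - 1338 = -1340$)
$x{\left(s \right)} = -168$ ($x{\left(s \right)} = \left(-7\right) 24 = -168$)
$\left(u + x{\left(-27 \right)}\right)^{2} = \left(-1340 - 168\right)^{2} = \left(-1508\right)^{2} = 2274064$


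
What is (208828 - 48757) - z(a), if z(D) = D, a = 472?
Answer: 159599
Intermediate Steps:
(208828 - 48757) - z(a) = (208828 - 48757) - 1*472 = 160071 - 472 = 159599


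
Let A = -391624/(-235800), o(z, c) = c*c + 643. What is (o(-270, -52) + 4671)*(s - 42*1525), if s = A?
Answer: -15136579222346/29475 ≈ -5.1354e+8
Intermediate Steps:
o(z, c) = 643 + c² (o(z, c) = c² + 643 = 643 + c²)
A = 48953/29475 (A = -391624*(-1/235800) = 48953/29475 ≈ 1.6608)
s = 48953/29475 ≈ 1.6608
(o(-270, -52) + 4671)*(s - 42*1525) = ((643 + (-52)²) + 4671)*(48953/29475 - 42*1525) = ((643 + 2704) + 4671)*(48953/29475 - 64050) = (3347 + 4671)*(-1887824797/29475) = 8018*(-1887824797/29475) = -15136579222346/29475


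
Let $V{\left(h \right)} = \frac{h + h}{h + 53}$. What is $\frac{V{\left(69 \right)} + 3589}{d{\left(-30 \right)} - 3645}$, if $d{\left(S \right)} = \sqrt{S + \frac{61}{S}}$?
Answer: $- \frac{23947431300}{24313484371} - \frac{6788938 i \sqrt{30}}{24313484371} \approx -0.98494 - 0.0015294 i$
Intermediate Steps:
$V{\left(h \right)} = \frac{2 h}{53 + h}$
$\frac{V{\left(69 \right)} + 3589}{d{\left(-30 \right)} - 3645} = \frac{2 \cdot 69 \frac{1}{53 + 69} + 3589}{\sqrt{-30 + \frac{61}{-30}} - 3645} = \frac{2 \cdot 69 \cdot \frac{1}{122} + 3589}{\sqrt{-30 + 61 \left(- \frac{1}{30}\right)} - 3645} = \frac{2 \cdot 69 \cdot \frac{1}{122} + 3589}{\sqrt{-30 - \frac{61}{30}} - 3645} = \frac{\frac{69}{61} + 3589}{\sqrt{- \frac{961}{30}} - 3645} = \frac{218998}{61 \left(\frac{31 i \sqrt{30}}{30} - 3645\right)} = \frac{218998}{61 \left(-3645 + \frac{31 i \sqrt{30}}{30}\right)}$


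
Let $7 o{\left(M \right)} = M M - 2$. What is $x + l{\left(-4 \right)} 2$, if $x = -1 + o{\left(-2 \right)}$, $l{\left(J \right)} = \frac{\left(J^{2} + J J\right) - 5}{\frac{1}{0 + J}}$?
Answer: $- \frac{1517}{7} \approx -216.71$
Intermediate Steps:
$o{\left(M \right)} = - \frac{2}{7} + \frac{M^{2}}{7}$ ($o{\left(M \right)} = \frac{M M - 2}{7} = \frac{M^{2} - 2}{7} = \frac{-2 + M^{2}}{7} = - \frac{2}{7} + \frac{M^{2}}{7}$)
$l{\left(J \right)} = J \left(-5 + 2 J^{2}\right)$ ($l{\left(J \right)} = \frac{\left(J^{2} + J^{2}\right) - 5}{\frac{1}{J}} = \left(2 J^{2} - 5\right) J = \left(-5 + 2 J^{2}\right) J = J \left(-5 + 2 J^{2}\right)$)
$x = - \frac{5}{7}$ ($x = -1 - \left(\frac{2}{7} - \frac{\left(-2\right)^{2}}{7}\right) = -1 + \left(- \frac{2}{7} + \frac{1}{7} \cdot 4\right) = -1 + \left(- \frac{2}{7} + \frac{4}{7}\right) = -1 + \frac{2}{7} = - \frac{5}{7} \approx -0.71429$)
$x + l{\left(-4 \right)} 2 = - \frac{5}{7} + - 4 \left(-5 + 2 \left(-4\right)^{2}\right) 2 = - \frac{5}{7} + - 4 \left(-5 + 2 \cdot 16\right) 2 = - \frac{5}{7} + - 4 \left(-5 + 32\right) 2 = - \frac{5}{7} + \left(-4\right) 27 \cdot 2 = - \frac{5}{7} - 216 = - \frac{1517}{7}$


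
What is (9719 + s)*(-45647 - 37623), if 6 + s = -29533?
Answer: 1650411400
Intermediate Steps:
s = -29539 (s = -6 - 29533 = -29539)
(9719 + s)*(-45647 - 37623) = (9719 - 29539)*(-45647 - 37623) = -19820*(-83270) = 1650411400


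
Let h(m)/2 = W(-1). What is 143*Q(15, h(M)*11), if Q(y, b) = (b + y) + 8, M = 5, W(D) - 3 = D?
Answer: 9581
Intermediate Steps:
W(D) = 3 + D
h(m) = 4 (h(m) = 2*(3 - 1) = 2*2 = 4)
Q(y, b) = 8 + b + y
143*Q(15, h(M)*11) = 143*(8 + 4*11 + 15) = 143*(8 + 44 + 15) = 143*67 = 9581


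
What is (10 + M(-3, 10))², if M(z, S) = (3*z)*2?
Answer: 64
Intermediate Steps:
M(z, S) = 6*z
(10 + M(-3, 10))² = (10 + 6*(-3))² = (10 - 18)² = (-8)² = 64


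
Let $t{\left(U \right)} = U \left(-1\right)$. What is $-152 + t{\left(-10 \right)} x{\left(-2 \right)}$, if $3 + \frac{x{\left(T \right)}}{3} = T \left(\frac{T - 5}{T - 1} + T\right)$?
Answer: $-262$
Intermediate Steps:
$t{\left(U \right)} = - U$
$x{\left(T \right)} = -9 + 3 T \left(T + \frac{-5 + T}{-1 + T}\right)$ ($x{\left(T \right)} = -9 + 3 T \left(\frac{T - 5}{T - 1} + T\right) = -9 + 3 T \left(\frac{-5 + T}{-1 + T} + T\right) = -9 + 3 T \left(T + \frac{-5 + T}{-1 + T}\right)$)
$-152 + t{\left(-10 \right)} x{\left(-2 \right)} = -152 + \left(-1\right) \left(-10\right) \frac{3 \left(3 + \left(-2\right)^{3} - -16\right)}{-1 - 2} = -152 + 10 \frac{3 \left(3 - 8 + 16\right)}{-3} = -152 + 10 \cdot 3 \left(- \frac{1}{3}\right) 11 = -152 + 10 \left(-11\right) = -152 - 110 = -262$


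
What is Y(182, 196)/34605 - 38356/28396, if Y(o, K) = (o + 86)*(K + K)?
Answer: 413965199/245660895 ≈ 1.6851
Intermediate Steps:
Y(o, K) = 2*K*(86 + o) (Y(o, K) = (86 + o)*(2*K) = 2*K*(86 + o))
Y(182, 196)/34605 - 38356/28396 = (2*196*(86 + 182))/34605 - 38356/28396 = (2*196*268)*(1/34605) - 38356*1/28396 = 105056*(1/34605) - 9589/7099 = 105056/34605 - 9589/7099 = 413965199/245660895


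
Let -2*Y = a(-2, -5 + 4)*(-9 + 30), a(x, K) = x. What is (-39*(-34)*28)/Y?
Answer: 1768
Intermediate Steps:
Y = 21 (Y = -(-1)*(-9 + 30) = -(-1)*21 = -½*(-42) = 21)
(-39*(-34)*28)/Y = (-39*(-34)*28)/21 = (1326*28)*(1/21) = 37128*(1/21) = 1768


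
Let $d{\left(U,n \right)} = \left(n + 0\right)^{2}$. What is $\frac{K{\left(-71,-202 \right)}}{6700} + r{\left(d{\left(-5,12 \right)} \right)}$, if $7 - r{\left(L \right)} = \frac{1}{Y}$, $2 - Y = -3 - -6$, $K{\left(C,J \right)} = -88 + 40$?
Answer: $\frac{13388}{1675} \approx 7.9928$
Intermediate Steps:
$K{\left(C,J \right)} = -48$
$Y = -1$ ($Y = 2 - \left(-3 - -6\right) = 2 - \left(-3 + 6\right) = 2 - 3 = -1$)
$d{\left(U,n \right)} = n^{2}$
$r{\left(L \right)} = 8$ ($r{\left(L \right)} = 7 - \frac{1}{-1} = 7 - -1 = 7 + 1 = 8$)
$\frac{K{\left(-71,-202 \right)}}{6700} + r{\left(d{\left(-5,12 \right)} \right)} = - \frac{48}{6700} + 8 = \left(-48\right) \frac{1}{6700} + 8 = - \frac{12}{1675} + 8 = \frac{13388}{1675}$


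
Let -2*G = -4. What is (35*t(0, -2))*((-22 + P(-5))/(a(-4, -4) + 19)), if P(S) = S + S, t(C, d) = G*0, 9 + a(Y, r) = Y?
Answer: 0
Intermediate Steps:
G = 2 (G = -½*(-4) = 2)
a(Y, r) = -9 + Y
t(C, d) = 0 (t(C, d) = 2*0 = 0)
P(S) = 2*S
(35*t(0, -2))*((-22 + P(-5))/(a(-4, -4) + 19)) = (35*0)*((-22 + 2*(-5))/((-9 - 4) + 19)) = 0*((-22 - 10)/(-13 + 19)) = 0*(-32/6) = 0*(-32*⅙) = 0*(-16/3) = 0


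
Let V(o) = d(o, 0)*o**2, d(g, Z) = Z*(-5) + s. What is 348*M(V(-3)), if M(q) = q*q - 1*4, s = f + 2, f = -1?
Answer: 26796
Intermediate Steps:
s = 1 (s = -1 + 2 = 1)
d(g, Z) = 1 - 5*Z (d(g, Z) = Z*(-5) + 1 = -5*Z + 1 = 1 - 5*Z)
V(o) = o**2 (V(o) = (1 - 5*0)*o**2 = (1 + 0)*o**2 = 1*o**2 = o**2)
M(q) = -4 + q**2 (M(q) = q**2 - 4 = -4 + q**2)
348*M(V(-3)) = 348*(-4 + ((-3)**2)**2) = 348*(-4 + 9**2) = 348*(-4 + 81) = 348*77 = 26796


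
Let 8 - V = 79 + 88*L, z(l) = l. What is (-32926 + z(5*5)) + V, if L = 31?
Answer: -35700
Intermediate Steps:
V = -2799 (V = 8 - (79 + 88*31) = 8 - (79 + 2728) = 8 - 1*2807 = 8 - 2807 = -2799)
(-32926 + z(5*5)) + V = (-32926 + 5*5) - 2799 = (-32926 + 25) - 2799 = -32901 - 2799 = -35700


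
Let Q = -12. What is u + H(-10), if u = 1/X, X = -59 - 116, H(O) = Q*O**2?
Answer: -210001/175 ≈ -1200.0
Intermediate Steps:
H(O) = -12*O**2
X = -175
u = -1/175 (u = 1/(-175) = -1/175 ≈ -0.0057143)
u + H(-10) = -1/175 - 12*(-10)**2 = -1/175 - 12*100 = -1/175 - 1200 = -210001/175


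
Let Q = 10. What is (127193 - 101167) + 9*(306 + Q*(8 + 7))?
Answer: 30130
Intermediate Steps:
(127193 - 101167) + 9*(306 + Q*(8 + 7)) = (127193 - 101167) + 9*(306 + 10*(8 + 7)) = 26026 + 9*(306 + 10*15) = 26026 + 9*(306 + 150) = 26026 + 9*456 = 26026 + 4104 = 30130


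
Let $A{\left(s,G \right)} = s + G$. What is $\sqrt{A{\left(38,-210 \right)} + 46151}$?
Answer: $\sqrt{45979} \approx 214.43$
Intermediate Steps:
$A{\left(s,G \right)} = G + s$
$\sqrt{A{\left(38,-210 \right)} + 46151} = \sqrt{\left(-210 + 38\right) + 46151} = \sqrt{-172 + 46151} = \sqrt{45979}$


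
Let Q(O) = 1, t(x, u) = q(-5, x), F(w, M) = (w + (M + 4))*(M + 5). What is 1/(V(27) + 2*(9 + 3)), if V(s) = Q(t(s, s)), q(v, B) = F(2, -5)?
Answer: 1/25 ≈ 0.040000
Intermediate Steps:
F(w, M) = (5 + M)*(4 + M + w) (F(w, M) = (w + (4 + M))*(5 + M) = (4 + M + w)*(5 + M) = (5 + M)*(4 + M + w))
q(v, B) = 0 (q(v, B) = 20 + (-5)**2 + 5*2 + 9*(-5) - 5*2 = 20 + 25 + 10 - 45 - 10 = 0)
t(x, u) = 0
V(s) = 1
1/(V(27) + 2*(9 + 3)) = 1/(1 + 2*(9 + 3)) = 1/(1 + 2*12) = 1/(1 + 24) = 1/25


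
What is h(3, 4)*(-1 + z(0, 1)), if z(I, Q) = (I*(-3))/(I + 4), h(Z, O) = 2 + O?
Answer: -6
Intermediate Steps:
z(I, Q) = -3*I/(4 + I) (z(I, Q) = (-3*I)/(4 + I) = -3*I/(4 + I))
h(3, 4)*(-1 + z(0, 1)) = (2 + 4)*(-1 - 3*0/(4 + 0)) = 6*(-1 - 3*0/4) = 6*(-1 - 3*0*1/4) = 6*(-1 + 0) = 6*(-1) = -6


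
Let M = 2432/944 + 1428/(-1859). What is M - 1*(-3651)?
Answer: 400643647/109681 ≈ 3652.8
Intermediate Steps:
M = 198316/109681 (M = 2432*(1/944) + 1428*(-1/1859) = 152/59 - 1428/1859 = 198316/109681 ≈ 1.8081)
M - 1*(-3651) = 198316/109681 - 1*(-3651) = 198316/109681 + 3651 = 400643647/109681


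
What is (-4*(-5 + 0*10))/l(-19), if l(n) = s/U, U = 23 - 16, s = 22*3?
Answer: 70/33 ≈ 2.1212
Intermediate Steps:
s = 66
U = 7
l(n) = 66/7
(-4*(-5 + 0*10))/l(-19) = (-4*(-5 + 0*10))/(66/7) = -4*(-5 + 0)*(7/66) = -4*(-5)*(7/66) = 20*(7/66) = 70/33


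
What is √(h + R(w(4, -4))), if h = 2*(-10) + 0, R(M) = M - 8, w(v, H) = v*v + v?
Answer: 2*I*√2 ≈ 2.8284*I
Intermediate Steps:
w(v, H) = v + v² (w(v, H) = v² + v = v + v²)
R(M) = -8 + M
h = -20 (h = -20 + 0 = -20)
√(h + R(w(4, -4))) = √(-20 + (-8 + 4*(1 + 4))) = √(-20 + (-8 + 4*5)) = √(-20 + (-8 + 20)) = √(-20 + 12) = √(-8) = 2*I*√2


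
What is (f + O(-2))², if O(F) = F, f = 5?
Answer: 9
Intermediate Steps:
(f + O(-2))² = (5 - 2)² = 3² = 9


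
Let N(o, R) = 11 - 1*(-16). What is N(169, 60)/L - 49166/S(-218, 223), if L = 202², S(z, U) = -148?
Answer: 501543365/1509748 ≈ 332.20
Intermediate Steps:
N(o, R) = 27 (N(o, R) = 11 + 16 = 27)
L = 40804
N(169, 60)/L - 49166/S(-218, 223) = 27/40804 - 49166/(-148) = 27*(1/40804) - 49166*(-1/148) = 27/40804 + 24583/74 = 501543365/1509748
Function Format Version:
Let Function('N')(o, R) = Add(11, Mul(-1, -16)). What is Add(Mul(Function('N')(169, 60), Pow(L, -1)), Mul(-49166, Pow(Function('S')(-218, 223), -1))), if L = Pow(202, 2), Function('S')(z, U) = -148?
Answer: Rational(501543365, 1509748) ≈ 332.20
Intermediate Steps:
Function('N')(o, R) = 27 (Function('N')(o, R) = Add(11, 16) = 27)
L = 40804
Add(Mul(Function('N')(169, 60), Pow(L, -1)), Mul(-49166, Pow(Function('S')(-218, 223), -1))) = Add(Mul(27, Pow(40804, -1)), Mul(-49166, Pow(-148, -1))) = Add(Mul(27, Rational(1, 40804)), Mul(-49166, Rational(-1, 148))) = Add(Rational(27, 40804), Rational(24583, 74)) = Rational(501543365, 1509748)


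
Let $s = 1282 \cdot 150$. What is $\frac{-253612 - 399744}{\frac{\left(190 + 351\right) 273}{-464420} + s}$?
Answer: $- \frac{303431593520}{89307818307} \approx -3.3976$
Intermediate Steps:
$s = 192300$
$\frac{-253612 - 399744}{\frac{\left(190 + 351\right) 273}{-464420} + s} = \frac{-253612 - 399744}{\frac{\left(190 + 351\right) 273}{-464420} + 192300} = \frac{-253612 - 399744}{541 \cdot 273 \left(- \frac{1}{464420}\right) + 192300} = - \frac{653356}{147693 \left(- \frac{1}{464420}\right) + 192300} = - \frac{653356}{- \frac{147693}{464420} + 192300} = - \frac{653356}{\frac{89307818307}{464420}} = \left(-653356\right) \frac{464420}{89307818307} = - \frac{303431593520}{89307818307}$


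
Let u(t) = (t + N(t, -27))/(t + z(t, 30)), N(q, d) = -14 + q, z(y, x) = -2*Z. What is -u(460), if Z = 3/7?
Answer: -3171/1607 ≈ -1.9732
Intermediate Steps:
Z = 3/7 (Z = 3*(1/7) = 3/7 ≈ 0.42857)
z(y, x) = -6/7 (z(y, x) = -2*3/7 = -6/7)
u(t) = (-14 + 2*t)/(-6/7 + t) (u(t) = (t + (-14 + t))/(t - 6/7) = (-14 + 2*t)/(-6/7 + t))
-u(460) = -14*(-7 + 460)/(-6 + 7*460) = -14*453/(-6 + 3220) = -14*453/3214 = -1*3171/1607 = -3171/1607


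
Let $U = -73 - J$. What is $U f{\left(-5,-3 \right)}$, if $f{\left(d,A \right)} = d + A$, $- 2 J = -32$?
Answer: $712$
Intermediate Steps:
$J = 16$ ($J = \left(- \frac{1}{2}\right) \left(-32\right) = 16$)
$f{\left(d,A \right)} = A + d$
$U = -89$ ($U = -73 - 16 = -89$)
$U f{\left(-5,-3 \right)} = - 89 \left(-3 - 5\right) = \left(-89\right) \left(-8\right) = 712$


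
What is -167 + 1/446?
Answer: -74481/446 ≈ -167.00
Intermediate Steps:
-167 + 1/446 = -74481/446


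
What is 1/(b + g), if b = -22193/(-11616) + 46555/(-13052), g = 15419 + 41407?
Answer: 37903008/2153813552647 ≈ 1.7598e-5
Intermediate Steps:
g = 56826
b = -62779961/37903008 (b = -22193*(-1/11616) + 46555*(-1/13052) = 22193/11616 - 46555/13052 = -62779961/37903008 ≈ -1.6563)
1/(b + g) = 1/(-62779961/37903008 + 56826) = 1/(2153813552647/37903008) = 37903008/2153813552647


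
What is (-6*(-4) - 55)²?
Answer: 961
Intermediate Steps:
(-6*(-4) - 55)² = (24 - 55)² = (-31)² = 961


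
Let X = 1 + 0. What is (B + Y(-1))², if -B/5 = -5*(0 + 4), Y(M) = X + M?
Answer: 10000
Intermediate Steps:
X = 1
Y(M) = 1 + M
B = 100 (B = -(-25)*(0 + 4) = -(-25)*4 = -5*(-20) = 100)
(B + Y(-1))² = (100 + (1 - 1))² = (100 + 0)² = 100² = 10000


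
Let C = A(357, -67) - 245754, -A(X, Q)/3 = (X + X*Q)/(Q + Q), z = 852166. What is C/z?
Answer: -16500861/57095122 ≈ -0.28901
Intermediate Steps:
A(X, Q) = -3*(X + Q*X)/(2*Q) (A(X, Q) = -3*(X + X*Q)/(Q + Q) = -3*(X + Q*X)/(2*Q))
C = -16500861/67 (C = -3/2*357*(1 - 67)/(-67) - 245754 = -3/2*357*(-1/67)*(-66) - 245754 = -35343/67 - 245754 = -16500861/67 ≈ -2.4628e+5)
C/z = -16500861/67/852166 = -16500861/67*1/852166 = -16500861/57095122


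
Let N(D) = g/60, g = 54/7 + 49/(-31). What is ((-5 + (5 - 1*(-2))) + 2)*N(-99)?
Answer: 1331/3255 ≈ 0.40891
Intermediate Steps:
g = 1331/217 (g = 54*(⅐) + 49*(-1/31) = 54/7 - 49/31 = 1331/217 ≈ 6.1336)
N(D) = 1331/13020 (N(D) = (1331/217)/60 = (1331/217)*(1/60) = 1331/13020)
((-5 + (5 - 1*(-2))) + 2)*N(-99) = ((-5 + (5 - 1*(-2))) + 2)*(1331/13020) = ((-5 + (5 + 2)) + 2)*(1331/13020) = ((-5 + 7) + 2)*(1331/13020) = (2 + 2)*(1331/13020) = 4*(1331/13020) = 1331/3255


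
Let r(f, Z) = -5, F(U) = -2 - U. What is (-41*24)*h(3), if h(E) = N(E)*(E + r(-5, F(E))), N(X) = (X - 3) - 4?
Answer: -7872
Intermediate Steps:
N(X) = -7 + X (N(X) = (-3 + X) - 4 = -7 + X)
h(E) = (-7 + E)*(-5 + E) (h(E) = (-7 + E)*(E - 5) = (-7 + E)*(-5 + E))
(-41*24)*h(3) = (-41*24)*((-7 + 3)*(-5 + 3)) = -(-3936)*(-2) = -984*8 = -7872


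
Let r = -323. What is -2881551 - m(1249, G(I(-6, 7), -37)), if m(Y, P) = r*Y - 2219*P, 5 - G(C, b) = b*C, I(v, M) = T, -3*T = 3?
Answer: -2549132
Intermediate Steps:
T = -1 (T = -⅓*3 = -1)
I(v, M) = -1
G(C, b) = 5 - C*b (G(C, b) = 5 - b*C = 5 - C*b)
m(Y, P) = -2219*P - 323*Y (m(Y, P) = -323*Y - 2219*P = -2219*P - 323*Y)
-2881551 - m(1249, G(I(-6, 7), -37)) = -2881551 - (-2219*(5 - 1*(-1)*(-37)) - 323*1249) = -2881551 - (-2219*(5 - 37) - 403427) = -2881551 - (-2219*(-32) - 403427) = -2881551 - (71008 - 403427) = -2881551 - 1*(-332419) = -2881551 + 332419 = -2549132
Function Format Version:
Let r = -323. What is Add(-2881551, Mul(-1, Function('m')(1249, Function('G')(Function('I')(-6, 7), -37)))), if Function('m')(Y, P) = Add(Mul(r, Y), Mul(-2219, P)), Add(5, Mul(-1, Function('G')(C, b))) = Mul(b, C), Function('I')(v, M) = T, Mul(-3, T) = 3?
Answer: -2549132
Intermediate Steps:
T = -1 (T = Mul(Rational(-1, 3), 3) = -1)
Function('I')(v, M) = -1
Function('G')(C, b) = Add(5, Mul(-1, C, b)) (Function('G')(C, b) = Add(5, Mul(-1, Mul(b, C))) = Add(5, Mul(-1, Mul(C, b))) = Add(5, Mul(-1, C, b)))
Function('m')(Y, P) = Add(Mul(-2219, P), Mul(-323, Y)) (Function('m')(Y, P) = Add(Mul(-323, Y), Mul(-2219, P)) = Add(Mul(-2219, P), Mul(-323, Y)))
Add(-2881551, Mul(-1, Function('m')(1249, Function('G')(Function('I')(-6, 7), -37)))) = Add(-2881551, Mul(-1, Add(Mul(-2219, Add(5, Mul(-1, -1, -37))), Mul(-323, 1249)))) = Add(-2881551, Mul(-1, Add(Mul(-2219, Add(5, -37)), -403427))) = Add(-2881551, Mul(-1, Add(Mul(-2219, -32), -403427))) = Add(-2881551, Mul(-1, Add(71008, -403427))) = Add(-2881551, Mul(-1, -332419)) = Add(-2881551, 332419) = -2549132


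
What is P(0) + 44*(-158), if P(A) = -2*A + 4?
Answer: -6948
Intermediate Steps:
P(A) = 4 - 2*A
P(0) + 44*(-158) = (4 - 2*0) + 44*(-158) = (4 + 0) - 6952 = 4 - 6952 = -6948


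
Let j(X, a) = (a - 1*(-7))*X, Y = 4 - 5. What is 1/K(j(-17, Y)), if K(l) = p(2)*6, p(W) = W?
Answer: 1/12 ≈ 0.083333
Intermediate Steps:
Y = -1
j(X, a) = X*(7 + a) (j(X, a) = (a + 7)*X = (7 + a)*X = X*(7 + a))
K(l) = 12 (K(l) = 2*6 = 12)
1/K(j(-17, Y)) = 1/12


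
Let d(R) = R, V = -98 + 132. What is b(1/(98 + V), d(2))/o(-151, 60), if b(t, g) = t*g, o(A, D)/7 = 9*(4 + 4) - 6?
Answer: 1/30492 ≈ 3.2795e-5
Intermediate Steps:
V = 34
o(A, D) = 462 (o(A, D) = 7*(9*(4 + 4) - 6) = 7*(9*8 - 6) = 7*(72 - 6) = 7*66 = 462)
b(t, g) = g*t
b(1/(98 + V), d(2))/o(-151, 60) = (2/(98 + 34))/462 = (2/132)*(1/462) = (2*(1/132))*(1/462) = (1/66)*(1/462) = 1/30492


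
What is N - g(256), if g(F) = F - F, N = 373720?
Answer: 373720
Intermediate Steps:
g(F) = 0
N - g(256) = 373720 - 1*0 = 373720 + 0 = 373720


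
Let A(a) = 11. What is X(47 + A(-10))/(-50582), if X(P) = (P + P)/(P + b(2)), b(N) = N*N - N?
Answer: -29/758730 ≈ -3.8222e-5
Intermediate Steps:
b(N) = N**2 - N
X(P) = 2*P/(2 + P) (X(P) = (P + P)/(P + 2*(-1 + 2)) = (2*P)/(P + 2*1) = (2*P)/(P + 2) = (2*P)/(2 + P) = 2*P/(2 + P))
X(47 + A(-10))/(-50582) = (2*(47 + 11)/(2 + (47 + 11)))/(-50582) = (2*58/(2 + 58))*(-1/50582) = (2*58/60)*(-1/50582) = (2*58*(1/60))*(-1/50582) = (29/15)*(-1/50582) = -29/758730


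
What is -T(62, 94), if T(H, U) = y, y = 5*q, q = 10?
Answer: -50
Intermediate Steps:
y = 50 (y = 5*10 = 50)
T(H, U) = 50
-T(62, 94) = -1*50 = -50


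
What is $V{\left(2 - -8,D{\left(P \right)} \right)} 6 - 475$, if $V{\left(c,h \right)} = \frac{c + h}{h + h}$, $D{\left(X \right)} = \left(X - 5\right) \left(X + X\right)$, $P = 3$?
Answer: $- \frac{949}{2} \approx -474.5$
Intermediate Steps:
$D{\left(X \right)} = 2 X \left(-5 + X\right)$ ($D{\left(X \right)} = \left(-5 + X\right) 2 X = 2 X \left(-5 + X\right)$)
$V{\left(c,h \right)} = \frac{c + h}{2 h}$
$V{\left(2 - -8,D{\left(P \right)} \right)} 6 - 475 = \frac{\left(2 - -8\right) + 2 \cdot 3 \left(-5 + 3\right)}{2 \cdot 2 \cdot 3 \left(-5 + 3\right)} 6 - 475 = \frac{\left(2 + 8\right) + 2 \cdot 3 \left(-2\right)}{2 \cdot 2 \cdot 3 \left(-2\right)} 6 - 475 = \frac{10 - 12}{2 \left(-12\right)} 6 - 475 = \frac{1}{2} \left(- \frac{1}{12}\right) \left(-2\right) 6 - 475 = \frac{1}{12} \cdot 6 - 475 = \frac{1}{2} - 475 = - \frac{949}{2}$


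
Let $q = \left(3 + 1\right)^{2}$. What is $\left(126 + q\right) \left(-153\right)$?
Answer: $-21726$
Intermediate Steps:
$q = 16$ ($q = 4^{2} = 16$)
$\left(126 + q\right) \left(-153\right) = \left(126 + 16\right) \left(-153\right) = 142 \left(-153\right) = -21726$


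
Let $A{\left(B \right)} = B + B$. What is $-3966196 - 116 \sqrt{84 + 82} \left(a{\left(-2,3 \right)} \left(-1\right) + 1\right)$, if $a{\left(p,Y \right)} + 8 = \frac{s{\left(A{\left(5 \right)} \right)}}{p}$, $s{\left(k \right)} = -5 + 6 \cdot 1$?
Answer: $-3966196 - 1102 \sqrt{166} \approx -3.9804 \cdot 10^{6}$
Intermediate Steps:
$A{\left(B \right)} = 2 B$
$s{\left(k \right)} = 1$ ($s{\left(k \right)} = -5 + 6 = 1$)
$a{\left(p,Y \right)} = -8 + \frac{1}{p}$ ($a{\left(p,Y \right)} = -8 + 1 \frac{1}{p} = -8 + \frac{1}{p}$)
$-3966196 - 116 \sqrt{84 + 82} \left(a{\left(-2,3 \right)} \left(-1\right) + 1\right) = -3966196 - 116 \sqrt{84 + 82} \left(\left(-8 + \frac{1}{-2}\right) \left(-1\right) + 1\right) = -3966196 - 116 \sqrt{166} \left(\left(-8 - \frac{1}{2}\right) \left(-1\right) + 1\right) = -3966196 - 116 \sqrt{166} \left(\left(- \frac{17}{2}\right) \left(-1\right) + 1\right) = -3966196 - 116 \sqrt{166} \left(\frac{17}{2} + 1\right) = -3966196 - 116 \sqrt{166} \cdot \frac{19}{2} = -3966196 - 1102 \sqrt{166}$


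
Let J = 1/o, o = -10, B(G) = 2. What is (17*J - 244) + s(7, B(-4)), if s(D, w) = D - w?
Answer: -2407/10 ≈ -240.70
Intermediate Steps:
J = -⅒ (J = 1/(-10) = -⅒ ≈ -0.10000)
(17*J - 244) + s(7, B(-4)) = (17*(-⅒) - 244) + (7 - 1*2) = (-17/10 - 244) + (7 - 2) = -2457/10 + 5 = -2407/10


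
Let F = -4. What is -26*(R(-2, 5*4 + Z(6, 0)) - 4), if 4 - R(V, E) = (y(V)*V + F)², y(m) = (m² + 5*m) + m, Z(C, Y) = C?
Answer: 3744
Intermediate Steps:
y(m) = m² + 6*m
R(V, E) = 4 - (-4 + V²*(6 + V))² (R(V, E) = 4 - ((V*(6 + V))*V - 4)² = 4 - (V²*(6 + V) - 4)² = 4 - (-4 + V²*(6 + V))²)
-26*(R(-2, 5*4 + Z(6, 0)) - 4) = -26*((4 - (-4 + (-2)²*(6 - 2))²) - 4) = -26*((4 - (-4 + 4*4)²) - 4) = -26*((4 - (-4 + 16)²) - 4) = -26*((4 - 1*12²) - 4) = -26*((4 - 1*144) - 4) = -26*((4 - 144) - 4) = -26*(-140 - 4) = -26*(-144) = 3744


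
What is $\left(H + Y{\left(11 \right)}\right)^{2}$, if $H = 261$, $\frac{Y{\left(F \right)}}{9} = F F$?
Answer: $1822500$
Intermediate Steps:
$Y{\left(F \right)} = 9 F^{2}$ ($Y{\left(F \right)} = 9 F F = 9 F^{2}$)
$\left(H + Y{\left(11 \right)}\right)^{2} = \left(261 + 9 \cdot 11^{2}\right)^{2} = \left(261 + 9 \cdot 121\right)^{2} = \left(261 + 1089\right)^{2} = 1350^{2} = 1822500$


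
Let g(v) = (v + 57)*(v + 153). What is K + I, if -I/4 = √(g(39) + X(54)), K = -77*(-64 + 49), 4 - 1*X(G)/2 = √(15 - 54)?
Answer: 1155 - 4*√(18440 - 2*I*√39) ≈ 611.82 + 0.18396*I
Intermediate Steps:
X(G) = 8 - 2*I*√39 (X(G) = 8 - 2*√(15 - 54) = 8 - 2*I*√39)
K = 1155 (K = -77*(-15) = 1155)
g(v) = (57 + v)*(153 + v)
I = -4*√(18440 - 2*I*√39) (I = -4*√((8721 + 39² + 210*39) + (8 - 2*I*√39)) = -4*√((8721 + 1521 + 8190) + (8 - 2*I*√39)) = -4*√(18432 + (8 - 2*I*√39)) = -4*√(18440 - 2*I*√39) ≈ -543.18 + 0.18396*I)
K + I = 1155 - 4*√(18440 - 2*I*√39)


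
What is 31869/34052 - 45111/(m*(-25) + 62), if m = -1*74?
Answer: -368796561/16276856 ≈ -22.658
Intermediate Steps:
m = -74
31869/34052 - 45111/(m*(-25) + 62) = 31869/34052 - 45111/(-74*(-25) + 62) = 31869*(1/34052) - 45111/(1850 + 62) = 31869/34052 - 45111/1912 = -368796561/16276856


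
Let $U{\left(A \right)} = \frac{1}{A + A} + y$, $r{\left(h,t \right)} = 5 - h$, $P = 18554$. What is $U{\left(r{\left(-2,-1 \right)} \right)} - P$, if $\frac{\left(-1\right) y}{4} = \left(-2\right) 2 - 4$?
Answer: $- \frac{259307}{14} \approx -18522.0$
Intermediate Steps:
$y = 32$ ($y = - 4 \left(\left(-2\right) 2 - 4\right) = - 4 \left(-4 - 4\right) = \left(-4\right) \left(-8\right) = 32$)
$U{\left(A \right)} = 32 + \frac{1}{2 A}$ ($U{\left(A \right)} = \frac{1}{A + A} + 32 = \frac{1}{2 A} + 32 = 32 + \frac{1}{2 A}$)
$U{\left(r{\left(-2,-1 \right)} \right)} - P = \left(32 + \frac{1}{2 \left(5 - -2\right)}\right) - 18554 = \left(32 + \frac{1}{2 \left(5 + 2\right)}\right) - 18554 = \left(32 + \frac{1}{2 \cdot 7}\right) - 18554 = \left(32 + \frac{1}{2} \cdot \frac{1}{7}\right) - 18554 = \left(32 + \frac{1}{14}\right) - 18554 = \frac{449}{14} - 18554 = - \frac{259307}{14}$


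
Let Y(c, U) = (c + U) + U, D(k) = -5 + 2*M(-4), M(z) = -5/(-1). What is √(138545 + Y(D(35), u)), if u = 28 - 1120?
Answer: √136366 ≈ 369.28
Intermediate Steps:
M(z) = 5 (M(z) = -5*(-1) = 5)
D(k) = 5 (D(k) = -5 + 2*5 = -5 + 10 = 5)
u = -1092
Y(c, U) = c + 2*U (Y(c, U) = (U + c) + U = c + 2*U)
√(138545 + Y(D(35), u)) = √(138545 + (5 + 2*(-1092))) = √(138545 + (5 - 2184)) = √(138545 - 2179) = √136366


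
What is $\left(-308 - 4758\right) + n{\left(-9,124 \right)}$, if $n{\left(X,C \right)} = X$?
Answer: $-5075$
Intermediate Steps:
$\left(-308 - 4758\right) + n{\left(-9,124 \right)} = \left(-308 - 4758\right) - 9 = -5066 - 9 = -5075$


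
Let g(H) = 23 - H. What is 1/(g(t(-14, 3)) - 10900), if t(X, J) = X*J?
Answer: -1/10835 ≈ -9.2293e-5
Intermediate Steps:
t(X, J) = J*X
1/(g(t(-14, 3)) - 10900) = 1/((23 - 3*(-14)) - 10900) = 1/((23 - 1*(-42)) - 10900) = 1/((23 + 42) - 10900) = 1/(65 - 10900) = 1/(-10835) = -1/10835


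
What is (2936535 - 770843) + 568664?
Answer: 2734356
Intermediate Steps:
(2936535 - 770843) + 568664 = 2165692 + 568664 = 2734356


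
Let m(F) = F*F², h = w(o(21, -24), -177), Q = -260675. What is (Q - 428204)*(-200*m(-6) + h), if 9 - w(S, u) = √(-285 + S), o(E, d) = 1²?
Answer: -29765772711 + 1377758*I*√71 ≈ -2.9766e+10 + 1.1609e+7*I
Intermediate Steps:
o(E, d) = 1
w(S, u) = 9 - √(-285 + S)
h = 9 - 2*I*√71 (h = 9 - √(-285 + 1) = 9 - √(-284) = 9 - 2*I*√71 ≈ 9.0 - 16.852*I)
m(F) = F³
(Q - 428204)*(-200*m(-6) + h) = (-260675 - 428204)*(-200*(-6)³ + (9 - 2*I*√71)) = -688879*(-200*(-216) + (9 - 2*I*√71)) = -688879*(43200 + (9 - 2*I*√71)) = -688879*(43209 - 2*I*√71) = -29765772711 + 1377758*I*√71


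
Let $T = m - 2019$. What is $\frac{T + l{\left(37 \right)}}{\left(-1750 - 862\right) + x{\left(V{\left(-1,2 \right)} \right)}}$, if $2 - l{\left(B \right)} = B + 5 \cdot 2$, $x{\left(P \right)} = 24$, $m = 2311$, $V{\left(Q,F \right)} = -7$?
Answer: $- \frac{247}{2588} \approx -0.095441$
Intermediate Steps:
$l{\left(B \right)} = -8 - B$ ($l{\left(B \right)} = 2 - \left(B + 5 \cdot 2\right) = 2 - \left(B + 10\right) = 2 - \left(10 + B\right) = -8 - B$)
$T = 292$ ($T = 2311 - 2019 = 292$)
$\frac{T + l{\left(37 \right)}}{\left(-1750 - 862\right) + x{\left(V{\left(-1,2 \right)} \right)}} = \frac{292 - 45}{\left(-1750 - 862\right) + 24} = \frac{292 - 45}{-2612 + 24} = \frac{247}{-2588} = 247 \left(- \frac{1}{2588}\right) = - \frac{247}{2588}$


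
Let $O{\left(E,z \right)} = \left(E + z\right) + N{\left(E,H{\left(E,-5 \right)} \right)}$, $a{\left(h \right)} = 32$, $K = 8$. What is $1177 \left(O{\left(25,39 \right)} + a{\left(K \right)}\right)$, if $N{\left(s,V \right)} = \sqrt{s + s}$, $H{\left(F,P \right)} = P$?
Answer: $112992 + 5885 \sqrt{2} \approx 1.2131 \cdot 10^{5}$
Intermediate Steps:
$N{\left(s,V \right)} = \sqrt{2} \sqrt{s}$ ($N{\left(s,V \right)} = \sqrt{2 s} = \sqrt{2} \sqrt{s}$)
$O{\left(E,z \right)} = E + z + \sqrt{2} \sqrt{E}$ ($O{\left(E,z \right)} = \left(E + z\right) + \sqrt{2} \sqrt{E} = E + z + \sqrt{2} \sqrt{E}$)
$1177 \left(O{\left(25,39 \right)} + a{\left(K \right)}\right) = 1177 \left(\left(25 + 39 + \sqrt{2} \sqrt{25}\right) + 32\right) = 1177 \left(\left(25 + 39 + \sqrt{2} \cdot 5\right) + 32\right) = 1177 \left(\left(25 + 39 + 5 \sqrt{2}\right) + 32\right) = 1177 \left(\left(64 + 5 \sqrt{2}\right) + 32\right) = 1177 \left(96 + 5 \sqrt{2}\right) = 112992 + 5885 \sqrt{2}$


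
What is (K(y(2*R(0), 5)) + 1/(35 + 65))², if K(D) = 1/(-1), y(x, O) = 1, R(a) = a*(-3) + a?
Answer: 9801/10000 ≈ 0.98010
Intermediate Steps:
R(a) = -2*a (R(a) = -3*a + a = -2*a)
K(D) = -1
(K(y(2*R(0), 5)) + 1/(35 + 65))² = (-1 + 1/(35 + 65))² = (-1 + 1/100)² = (-99/100)² = 9801/10000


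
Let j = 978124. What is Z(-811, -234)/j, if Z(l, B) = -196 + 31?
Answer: -165/978124 ≈ -0.00016869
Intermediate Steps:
Z(l, B) = -165
Z(-811, -234)/j = -165/978124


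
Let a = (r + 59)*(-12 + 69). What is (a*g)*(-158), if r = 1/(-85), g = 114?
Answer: -5147793576/85 ≈ -6.0562e+7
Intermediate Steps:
r = -1/85 ≈ -0.011765
a = 285798/85 (a = (-1/85 + 59)*(-12 + 69) = (5014/85)*57 = 285798/85 ≈ 3362.3)
(a*g)*(-158) = ((285798/85)*114)*(-158) = (32580972/85)*(-158) = -5147793576/85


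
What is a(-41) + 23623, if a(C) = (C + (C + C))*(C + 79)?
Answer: 18949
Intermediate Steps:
a(C) = 3*C*(79 + C) (a(C) = (C + 2*C)*(79 + C) = (3*C)*(79 + C) = 3*C*(79 + C))
a(-41) + 23623 = 3*(-41)*(79 - 41) + 23623 = 3*(-41)*38 + 23623 = -4674 + 23623 = 18949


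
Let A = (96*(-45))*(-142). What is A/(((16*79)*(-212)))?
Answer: -9585/4187 ≈ -2.2892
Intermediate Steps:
A = 613440 (A = -4320*(-142) = 613440)
A/(((16*79)*(-212))) = 613440/(((16*79)*(-212))) = 613440/((1264*(-212))) = 613440/(-267968) = 613440*(-1/267968) = -9585/4187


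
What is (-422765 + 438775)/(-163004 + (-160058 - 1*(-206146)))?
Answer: -8005/58458 ≈ -0.13694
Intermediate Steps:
(-422765 + 438775)/(-163004 + (-160058 - 1*(-206146))) = 16010/(-163004 + (-160058 + 206146)) = 16010/(-163004 + 46088) = 16010/(-116916) = 16010*(-1/116916) = -8005/58458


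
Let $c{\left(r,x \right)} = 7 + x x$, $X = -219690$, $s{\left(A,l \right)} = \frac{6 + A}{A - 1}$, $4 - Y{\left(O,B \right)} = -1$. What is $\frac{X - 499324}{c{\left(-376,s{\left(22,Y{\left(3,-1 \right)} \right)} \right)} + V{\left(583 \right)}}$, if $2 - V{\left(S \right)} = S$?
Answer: $\frac{3235563}{2575} \approx 1256.5$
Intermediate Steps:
$Y{\left(O,B \right)} = 5$ ($Y{\left(O,B \right)} = 4 - -1 = 4 + 1 = 5$)
$s{\left(A,l \right)} = \frac{6 + A}{-1 + A}$
$V{\left(S \right)} = 2 - S$
$c{\left(r,x \right)} = 7 + x^{2}$
$\frac{X - 499324}{c{\left(-376,s{\left(22,Y{\left(3,-1 \right)} \right)} \right)} + V{\left(583 \right)}} = \frac{-219690 - 499324}{\left(7 + \left(\frac{6 + 22}{-1 + 22}\right)^{2}\right) + \left(2 - 583\right)} = - \frac{719014}{\left(7 + \left(\frac{1}{21} \cdot 28\right)^{2}\right) + \left(2 - 583\right)} = - \frac{719014}{\left(7 + \left(\frac{1}{21} \cdot 28\right)^{2}\right) - 581} = - \frac{719014}{\left(7 + \left(\frac{4}{3}\right)^{2}\right) - 581} = - \frac{719014}{\left(7 + \frac{16}{9}\right) - 581} = - \frac{719014}{\frac{79}{9} - 581} = - \frac{719014}{- \frac{5150}{9}} = \left(-719014\right) \left(- \frac{9}{5150}\right) = \frac{3235563}{2575}$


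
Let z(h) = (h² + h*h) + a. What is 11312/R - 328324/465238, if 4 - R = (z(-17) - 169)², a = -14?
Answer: -28244105530/36293448999 ≈ -0.77822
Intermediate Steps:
z(h) = -14 + 2*h² (z(h) = (h² + h*h) - 14 = (h² + h²) - 14 = 2*h² - 14 = -14 + 2*h²)
R = -156021 (R = 4 - ((-14 + 2*(-17)²) - 169)² = 4 - ((-14 + 2*289) - 169)² = 4 - ((-14 + 578) - 169)² = 4 - (564 - 169)² = 4 - 1*395² = 4 - 1*156025 = 4 - 156025 = -156021)
11312/R - 328324/465238 = 11312/(-156021) - 328324/465238 = 11312*(-1/156021) - 328324*1/465238 = -11312/156021 - 164162/232619 = -28244105530/36293448999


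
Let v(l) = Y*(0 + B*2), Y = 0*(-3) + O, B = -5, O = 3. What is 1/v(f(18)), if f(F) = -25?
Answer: -1/30 ≈ -0.033333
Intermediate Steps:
Y = 3 (Y = 0*(-3) + 3 = 0 + 3 = 3)
v(l) = -30 (v(l) = 3*(0 - 5*2) = 3*(0 - 10) = 3*(-10) = -30)
1/v(f(18)) = 1/(-30) = -1/30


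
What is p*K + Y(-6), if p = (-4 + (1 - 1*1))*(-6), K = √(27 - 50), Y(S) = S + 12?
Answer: 6 + 24*I*√23 ≈ 6.0 + 115.1*I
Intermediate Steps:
Y(S) = 12 + S
K = I*√23 (K = √(-23) = I*√23 ≈ 4.7958*I)
p = 24 (p = (-4 + (1 - 1))*(-6) = (-4 + 0)*(-6) = -4*(-6) = 24)
p*K + Y(-6) = 24*(I*√23) + (12 - 6) = 24*I*√23 + 6 = 6 + 24*I*√23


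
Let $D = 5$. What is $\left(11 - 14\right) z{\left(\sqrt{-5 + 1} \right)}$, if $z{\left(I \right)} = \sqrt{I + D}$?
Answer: $- 3 \sqrt{5 + 2 i} \approx -6.8362 - 1.3165 i$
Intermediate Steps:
$z{\left(I \right)} = \sqrt{5 + I}$ ($z{\left(I \right)} = \sqrt{I + 5} = \sqrt{5 + I}$)
$\left(11 - 14\right) z{\left(\sqrt{-5 + 1} \right)} = \left(11 - 14\right) \sqrt{5 + \sqrt{-5 + 1}} = - 3 \sqrt{5 + \sqrt{-4}} = - 3 \sqrt{5 + 2 i}$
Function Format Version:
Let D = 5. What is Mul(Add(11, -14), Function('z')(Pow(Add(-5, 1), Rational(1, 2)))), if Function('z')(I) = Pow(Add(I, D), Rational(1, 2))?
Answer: Mul(-3, Pow(Add(5, Mul(2, I)), Rational(1, 2))) ≈ Add(-6.8362, Mul(-1.3165, I))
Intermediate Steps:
Function('z')(I) = Pow(Add(5, I), Rational(1, 2)) (Function('z')(I) = Pow(Add(I, 5), Rational(1, 2)) = Pow(Add(5, I), Rational(1, 2)))
Mul(Add(11, -14), Function('z')(Pow(Add(-5, 1), Rational(1, 2)))) = Mul(Add(11, -14), Pow(Add(5, Pow(Add(-5, 1), Rational(1, 2))), Rational(1, 2))) = Mul(-3, Pow(Add(5, Pow(-4, Rational(1, 2))), Rational(1, 2))) = Mul(-3, Pow(Add(5, Mul(2, I)), Rational(1, 2)))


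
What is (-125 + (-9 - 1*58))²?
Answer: 36864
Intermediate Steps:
(-125 + (-9 - 1*58))² = (-125 + (-9 - 58))² = (-125 - 67)² = (-192)² = 36864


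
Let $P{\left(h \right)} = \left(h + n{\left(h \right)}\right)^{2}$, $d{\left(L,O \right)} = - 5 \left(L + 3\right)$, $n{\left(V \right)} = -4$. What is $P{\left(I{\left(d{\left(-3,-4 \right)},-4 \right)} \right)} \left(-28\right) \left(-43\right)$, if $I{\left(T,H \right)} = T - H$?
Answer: $0$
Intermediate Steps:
$d{\left(L,O \right)} = -15 - 5 L$ ($d{\left(L,O \right)} = - 5 \left(3 + L\right) = -15 - 5 L$)
$P{\left(h \right)} = \left(-4 + h\right)^{2}$ ($P{\left(h \right)} = \left(h - 4\right)^{2} = \left(-4 + h\right)^{2}$)
$P{\left(I{\left(d{\left(-3,-4 \right)},-4 \right)} \right)} \left(-28\right) \left(-43\right) = \left(-4 - -4\right)^{2} \left(-28\right) \left(-43\right) = \left(-4 + \left(\left(-15 + 15\right) + 4\right)\right)^{2} \left(-28\right) \left(-43\right) = \left(-4 + \left(0 + 4\right)\right)^{2} \left(-28\right) \left(-43\right) = \left(-4 + 4\right)^{2} \left(-28\right) \left(-43\right) = 0^{2} \left(-28\right) \left(-43\right) = 0 \left(-28\right) \left(-43\right) = 0 \left(-43\right) = 0$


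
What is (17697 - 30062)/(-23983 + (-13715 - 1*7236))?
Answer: 12365/44934 ≈ 0.27518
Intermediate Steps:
(17697 - 30062)/(-23983 + (-13715 - 1*7236)) = -12365/(-23983 + (-13715 - 7236)) = -12365/(-23983 - 20951) = -12365/(-44934) = -12365*(-1/44934) = 12365/44934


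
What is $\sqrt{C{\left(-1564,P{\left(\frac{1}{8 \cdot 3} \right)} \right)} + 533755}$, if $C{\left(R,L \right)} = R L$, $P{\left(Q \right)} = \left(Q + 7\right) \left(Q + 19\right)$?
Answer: $\frac{\sqrt{46662617}}{12} \approx 569.25$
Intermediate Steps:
$P{\left(Q \right)} = \left(7 + Q\right) \left(19 + Q\right)$
$C{\left(R,L \right)} = L R$
$\sqrt{C{\left(-1564,P{\left(\frac{1}{8 \cdot 3} \right)} \right)} + 533755} = \sqrt{\left(133 + \left(\frac{1}{8 \cdot 3}\right)^{2} + \frac{26}{8 \cdot 3}\right) \left(-1564\right) + 533755} = \sqrt{\left(133 + \left(\frac{1}{24}\right)^{2} + \frac{26}{24}\right) \left(-1564\right) + 533755} = \sqrt{\left(133 + \left(\frac{1}{24}\right)^{2} + 26 \cdot \frac{1}{24}\right) \left(-1564\right) + 533755} = \sqrt{\left(133 + \frac{1}{576} + \frac{13}{12}\right) \left(-1564\right) + 533755} = \sqrt{\frac{77233}{576} \left(-1564\right) + 533755} = \sqrt{- \frac{30198103}{144} + 533755} = \sqrt{\frac{46662617}{144}} = \frac{\sqrt{46662617}}{12}$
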